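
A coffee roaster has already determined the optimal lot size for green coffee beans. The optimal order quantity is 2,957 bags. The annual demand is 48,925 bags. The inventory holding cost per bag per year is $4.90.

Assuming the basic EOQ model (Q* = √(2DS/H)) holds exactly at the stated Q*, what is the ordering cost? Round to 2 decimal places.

From Q* = √(2DS/H) ⇒ Q*² = 2DS/H.
S = Q²H / (2D) = 2,957² × 4.9 / (2 × 48,925) = 437.8626

$437.86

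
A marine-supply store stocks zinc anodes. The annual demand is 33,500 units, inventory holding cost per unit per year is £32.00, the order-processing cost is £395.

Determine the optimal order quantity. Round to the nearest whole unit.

Optimal lot size Q* = (2 × 33,500 × £395 / £32)^½ ≈ 909.41

909 units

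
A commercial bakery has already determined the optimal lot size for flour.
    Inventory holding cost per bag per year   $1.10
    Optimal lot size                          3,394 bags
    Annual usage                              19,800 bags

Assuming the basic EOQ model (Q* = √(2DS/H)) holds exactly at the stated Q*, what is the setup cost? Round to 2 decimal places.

Since Q* = (2DS/H)^½, squaring gives Q*²·H = 2DS.
S = Q²H / (2D) = 3,394² × 1.1 / (2 × 19,800) = 319.9788

$319.98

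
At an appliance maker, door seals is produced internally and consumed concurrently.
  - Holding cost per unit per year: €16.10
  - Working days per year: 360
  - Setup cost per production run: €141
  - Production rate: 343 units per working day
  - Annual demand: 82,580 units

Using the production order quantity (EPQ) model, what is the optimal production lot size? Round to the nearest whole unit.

d = 82,580/360 = 229.3889 units/day;  effective holding cost H(1 − d/p) = 16.1·(1 − 229.3889/343) = 5.33277
Q* = √(2DS / H_eff) = √(2·82,580·141 / 5.33277) ≈ 2,089.71

2,090 units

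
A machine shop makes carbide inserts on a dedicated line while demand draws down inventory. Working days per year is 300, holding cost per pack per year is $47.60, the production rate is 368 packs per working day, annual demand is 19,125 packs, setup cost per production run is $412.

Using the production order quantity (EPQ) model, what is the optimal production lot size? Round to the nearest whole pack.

633 packs

d = 19,125/300 = 63.7500 packs/day;  effective holding cost H(1 − d/p) = 47.6·(1 − 63.7500/368) = 39.35408
Q* = √(2DS / H_eff) = √(2·19,125·412 / 39.35408) ≈ 632.80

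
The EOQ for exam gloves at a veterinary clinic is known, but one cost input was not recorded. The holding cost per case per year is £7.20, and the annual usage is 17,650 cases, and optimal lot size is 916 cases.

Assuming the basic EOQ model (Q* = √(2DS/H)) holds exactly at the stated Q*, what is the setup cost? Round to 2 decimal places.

£171.14

From Q* = √(2DS/H) ⇒ Q*² = 2DS/H.
S = Q²H / (2D) = 916² × 7.2 / (2 × 17,650) = 171.1389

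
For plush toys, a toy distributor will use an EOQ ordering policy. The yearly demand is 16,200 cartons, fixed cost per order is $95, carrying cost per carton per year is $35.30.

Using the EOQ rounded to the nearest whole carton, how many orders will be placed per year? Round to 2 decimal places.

54.92 orders per year

EOQ = √(2DS/H) = √(2 × 16,200 × 95 / 35.3)
    = √(87,195.47) ≈ 295.29 → Q = 295
Orders per year = D/Q = 16,200 / 295 = 54.915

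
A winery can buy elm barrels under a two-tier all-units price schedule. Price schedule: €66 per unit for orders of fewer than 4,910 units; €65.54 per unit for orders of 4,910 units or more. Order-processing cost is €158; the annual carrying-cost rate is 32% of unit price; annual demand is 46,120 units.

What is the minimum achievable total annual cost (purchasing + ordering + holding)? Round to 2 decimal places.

€3,061,464.26

H₁ = 32%×€66 = €21.1200;  H₂ = 32%×€65.54 = €20.9728
EOQ₁ = √(2×46,120×158/21.1200) = 830.69  (< 4,910, feasible at tier 1)
EOQ₂ = √(2×46,120×158/20.9728) = 833.60  (< 4,910 → use Q = 4,910 at tier-2 price)
TC(tier 1 (EOQ₁), Q≈830.7) = €3,061,464.26
TC(tier 2, Q≈4,910.0) = €3,075,677.13
Minimum at tier 1 (EOQ₁): €3,061,464.26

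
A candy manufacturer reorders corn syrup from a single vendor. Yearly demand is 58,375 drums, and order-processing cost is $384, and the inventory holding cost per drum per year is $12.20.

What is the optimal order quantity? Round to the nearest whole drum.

1,917 drums

Optimal lot size Q* = (2 × 58,375 × $384 / $12.2)^½ ≈ 1,916.96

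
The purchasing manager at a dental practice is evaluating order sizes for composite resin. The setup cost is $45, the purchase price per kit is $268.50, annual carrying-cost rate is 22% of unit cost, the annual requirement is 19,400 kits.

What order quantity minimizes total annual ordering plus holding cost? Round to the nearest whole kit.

172 kits

Holding cost per kit per year: H = 22% × $268.5 = $59.0700
Optimal lot size Q* = (2 × 19,400 × $45 / $59.07)^½ ≈ 171.92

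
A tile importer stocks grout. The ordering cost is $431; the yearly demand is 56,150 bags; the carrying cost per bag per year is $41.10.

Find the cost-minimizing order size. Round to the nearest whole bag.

2DS/H = 2·56,150·431/41.1 = 1,177,647.20
EOQ = √1,177,647.20 ≈ 1,085.19

1,085 bags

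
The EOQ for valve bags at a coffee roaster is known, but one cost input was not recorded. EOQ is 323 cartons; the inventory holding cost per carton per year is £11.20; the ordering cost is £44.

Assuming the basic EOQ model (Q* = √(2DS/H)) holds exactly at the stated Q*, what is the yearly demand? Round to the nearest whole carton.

13,278 cartons per year

From Q* = √(2DS/H) ⇒ Q*² = 2DS/H.
D = Q²H / (2S) = 323² × 11.2 / (2 × 44) = 13,278.24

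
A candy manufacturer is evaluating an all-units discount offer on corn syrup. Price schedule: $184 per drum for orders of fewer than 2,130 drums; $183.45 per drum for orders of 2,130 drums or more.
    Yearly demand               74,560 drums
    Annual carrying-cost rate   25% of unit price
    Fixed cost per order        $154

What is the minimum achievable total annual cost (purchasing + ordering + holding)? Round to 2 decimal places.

H₁ = 25%×$184 = $46.0000;  H₂ = 25%×$183.45 = $45.8625
EOQ₁ = √(2×74,560×154/46.0000) = 706.56  (< 2,130, feasible at tier 1)
EOQ₂ = √(2×74,560×154/45.8625) = 707.62  (< 2,130 → use Q = 2,130 at tier-2 price)
TC(tier 1 (EOQ₁), Q≈706.6) = $13,751,541.79
TC(tier 2, Q≈2,130.0) = $13,732,266.29
Minimum at tier 2: $13,732,266.29

$13,732,266.29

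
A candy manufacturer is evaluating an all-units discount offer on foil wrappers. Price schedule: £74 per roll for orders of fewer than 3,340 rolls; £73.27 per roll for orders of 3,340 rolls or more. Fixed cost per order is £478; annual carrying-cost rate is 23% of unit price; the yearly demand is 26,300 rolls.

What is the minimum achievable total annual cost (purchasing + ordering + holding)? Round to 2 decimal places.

H₁ = 23%×£74 = £17.0200;  H₂ = 23%×£73.27 = £16.8521
EOQ₁ = √(2×26,300×478/17.0200) = 1,215.42  (< 3,340, feasible at tier 1)
EOQ₂ = √(2×26,300×478/16.8521) = 1,221.46  (< 3,340 → use Q = 3,340 at tier-2 price)
TC(tier 1 (EOQ₁), Q≈1,215.4) = £1,966,886.48
TC(tier 2, Q≈3,340.0) = £1,958,907.90
Minimum at tier 2: £1,958,907.90

£1,958,907.90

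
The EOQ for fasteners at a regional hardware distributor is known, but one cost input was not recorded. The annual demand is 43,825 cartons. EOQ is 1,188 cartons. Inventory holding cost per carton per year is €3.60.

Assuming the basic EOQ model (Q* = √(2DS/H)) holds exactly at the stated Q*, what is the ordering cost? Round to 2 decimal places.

€57.97

Since Q* = (2DS/H)^½, squaring gives Q*²·H = 2DS.
S = Q²H / (2D) = 1,188² × 3.6 / (2 × 43,825) = 57.9674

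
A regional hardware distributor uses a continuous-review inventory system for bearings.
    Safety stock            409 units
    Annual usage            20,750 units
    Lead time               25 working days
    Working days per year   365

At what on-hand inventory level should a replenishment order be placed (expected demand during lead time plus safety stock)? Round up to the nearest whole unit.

1,831 units

Daily demand d = 20,750 / 365 = 56.849 units/day
Demand during lead time = 56.849 × 25 = 1,421.23
Reorder point = 1,421.23 + 409 = 1,830.23 → round up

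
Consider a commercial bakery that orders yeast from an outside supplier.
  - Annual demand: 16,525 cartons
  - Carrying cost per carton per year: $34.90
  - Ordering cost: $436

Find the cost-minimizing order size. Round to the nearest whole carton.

643 cartons

Optimal lot size Q* = (2 × 16,525 × $436 / $34.9)^½ ≈ 642.56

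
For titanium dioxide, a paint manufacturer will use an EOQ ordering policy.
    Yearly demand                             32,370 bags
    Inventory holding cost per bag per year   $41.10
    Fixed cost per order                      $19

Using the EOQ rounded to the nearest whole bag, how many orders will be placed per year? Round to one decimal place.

Q* = √(2·D·S / H) = √(2·32,370·19 / 41.1) = √29,928.5 ≈ 173.00 → Q = 173
Orders per year = D/Q = 32,370 / 173 = 187.110

187.1 orders per year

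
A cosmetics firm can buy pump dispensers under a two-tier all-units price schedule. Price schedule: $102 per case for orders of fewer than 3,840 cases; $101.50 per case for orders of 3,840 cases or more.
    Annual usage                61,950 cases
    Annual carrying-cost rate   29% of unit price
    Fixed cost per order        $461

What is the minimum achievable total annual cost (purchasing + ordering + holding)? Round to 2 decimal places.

$6,351,877.43

H₁ = 29%×$102 = $29.5800;  H₂ = 29%×$101.50 = $29.4350
EOQ₁ = √(2×61,950×461/29.5800) = 1,389.59  (< 3,840, feasible at tier 1)
EOQ₂ = √(2×61,950×461/29.4350) = 1,393.01  (< 3,840 → use Q = 3,840 at tier-2 price)
TC(tier 1 (EOQ₁), Q≈1,389.6) = $6,360,004.11
TC(tier 2, Q≈3,840.0) = $6,351,877.43
Minimum at tier 2: $6,351,877.43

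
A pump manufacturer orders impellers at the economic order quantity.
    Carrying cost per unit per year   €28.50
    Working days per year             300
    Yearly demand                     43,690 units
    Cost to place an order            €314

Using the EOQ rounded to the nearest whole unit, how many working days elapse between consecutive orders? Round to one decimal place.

EOQ = √(2DS/H) = √(2 × 43,690 × 314 / 28.5)
    = √(962,712.98) ≈ 981.18 → Q = 981 units
Cycle time = (working days × Q)/D = (300 × 981) / 43,690 = 6.736 days

6.7 days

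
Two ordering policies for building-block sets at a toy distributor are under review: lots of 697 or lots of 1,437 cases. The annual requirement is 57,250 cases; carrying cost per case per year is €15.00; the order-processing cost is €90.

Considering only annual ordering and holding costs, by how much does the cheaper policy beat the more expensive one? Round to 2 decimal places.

€1,743.20

For each Q, cost = (D/Q)·S + (Q/2)·H.
TC(697) = (57,250/697)×90 + (697/2)×15 = €12,619.90
TC(1,437) = (57,250/1,437)×90 + (1,437/2)×15 = €14,363.09
Cheaper: Q = 697.  Difference = €1,743.20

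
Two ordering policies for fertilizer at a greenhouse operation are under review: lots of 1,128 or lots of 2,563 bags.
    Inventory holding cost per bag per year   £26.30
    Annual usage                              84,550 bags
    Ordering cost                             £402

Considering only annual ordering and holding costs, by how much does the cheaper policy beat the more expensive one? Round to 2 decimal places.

£1,999.52

TC(Q) = (D/Q)S + (Q/2)H
TC(1,128) = (84,550/1,128)×402 + (1,128/2)×26.3 = £44,965.38
TC(2,563) = (84,550/2,563)×402 + (2,563/2)×26.3 = £46,964.90
Cheaper: Q = 1,128.  Difference = £1,999.52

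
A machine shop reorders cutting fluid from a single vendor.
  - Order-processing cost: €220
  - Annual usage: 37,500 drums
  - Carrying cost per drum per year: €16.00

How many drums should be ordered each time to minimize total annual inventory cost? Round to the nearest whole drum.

EOQ = √(2DS/H) = √(2 × 37,500 × 220 / 16)
    = √(1,031,250.00) ≈ 1,015.50

1,016 drums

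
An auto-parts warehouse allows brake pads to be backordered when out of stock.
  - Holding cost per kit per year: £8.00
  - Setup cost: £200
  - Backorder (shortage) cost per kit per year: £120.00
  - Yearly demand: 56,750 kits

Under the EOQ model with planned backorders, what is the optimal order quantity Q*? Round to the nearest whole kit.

1,740 kits

Basic EOQ = √(2·56,750·200/8) = 1,684.488
Backorder adjustment √((H+b)/b) = √((8+120)/120) = 1.0328
Q* = 1,684.488 × 1.0328 ≈ 1,739.73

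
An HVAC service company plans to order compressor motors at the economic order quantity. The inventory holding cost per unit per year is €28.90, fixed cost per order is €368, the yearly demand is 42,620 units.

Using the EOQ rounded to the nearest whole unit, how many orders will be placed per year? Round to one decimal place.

Q* = √(2·D·S / H) = √(2·42,620·368 / 28.9) = √1,085,409.0 ≈ 1,041.83 → Q = 1,042
Orders per year = D/Q = 42,620 / 1,042 = 40.902

40.9 orders per year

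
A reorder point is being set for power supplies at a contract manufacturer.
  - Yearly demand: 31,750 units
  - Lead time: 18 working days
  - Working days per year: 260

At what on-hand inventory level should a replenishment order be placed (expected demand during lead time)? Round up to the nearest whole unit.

2,199 units

Daily demand d = 31,750 / 260 = 122.115 units/day
Demand during lead time = 122.115 × 18 = 2,198.08
Reorder point = 2,198.08 → round up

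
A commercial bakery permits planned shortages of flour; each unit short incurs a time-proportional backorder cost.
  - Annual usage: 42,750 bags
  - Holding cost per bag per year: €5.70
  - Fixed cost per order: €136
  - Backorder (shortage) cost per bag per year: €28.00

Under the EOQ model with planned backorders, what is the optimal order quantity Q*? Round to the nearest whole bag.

Q* = √(2DS/H) · √((H + b)/b)
   = √(2 × 42,750 × 136 / 5.7) · √((5.7 + 28) / 28)
   = 1,428.286 × 1.0971 ≈ 1,566.94

1,567 bags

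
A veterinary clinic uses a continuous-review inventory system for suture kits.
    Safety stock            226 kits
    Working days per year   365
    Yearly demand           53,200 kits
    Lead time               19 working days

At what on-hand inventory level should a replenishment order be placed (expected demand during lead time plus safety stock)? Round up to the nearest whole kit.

2,996 kits

Daily demand d = 53,200 / 365 = 145.753 kits/day
Demand during lead time = 145.753 × 19 = 2,769.32
Reorder point = 2,769.32 + 226 = 2,995.32 → round up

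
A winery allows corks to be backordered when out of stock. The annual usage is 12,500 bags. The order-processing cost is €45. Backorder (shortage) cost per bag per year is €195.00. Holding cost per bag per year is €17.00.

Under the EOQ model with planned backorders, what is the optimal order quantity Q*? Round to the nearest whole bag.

268 bags

Basic EOQ = √(2·12,500·45/17) = 257.248
Backorder adjustment √((H+b)/b) = √((17+195)/195) = 1.0427
Q* = 257.248 × 1.0427 ≈ 268.23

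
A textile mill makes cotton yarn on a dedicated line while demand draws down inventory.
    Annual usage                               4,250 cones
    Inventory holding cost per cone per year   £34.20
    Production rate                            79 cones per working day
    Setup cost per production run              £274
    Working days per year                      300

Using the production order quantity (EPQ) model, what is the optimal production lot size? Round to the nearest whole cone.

d = 4,250/300 = 14.1667 cones/day;  effective holding cost H(1 − d/p) = 34.2·(1 − 14.1667/79) = 28.06709
Q* = √(2DS / H_eff) = √(2·4,250·274 / 28.06709) ≈ 288.06

288 cones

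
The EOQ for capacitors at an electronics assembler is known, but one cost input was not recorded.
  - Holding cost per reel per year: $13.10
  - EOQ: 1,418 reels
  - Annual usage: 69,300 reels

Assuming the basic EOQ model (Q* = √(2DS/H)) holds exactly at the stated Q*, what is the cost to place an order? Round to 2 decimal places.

$190.05

EOQ relation: Q² = 2DS/H, so rearrange for the unknown.
S = Q²H / (2D) = 1,418² × 13.1 / (2 × 69,300) = 190.0468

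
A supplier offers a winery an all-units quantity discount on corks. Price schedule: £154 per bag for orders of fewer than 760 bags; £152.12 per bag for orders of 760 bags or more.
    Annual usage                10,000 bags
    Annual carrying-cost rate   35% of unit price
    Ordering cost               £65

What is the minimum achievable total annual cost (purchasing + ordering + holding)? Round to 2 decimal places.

£1,542,287.22

H₁ = 35%×£154 = £53.9000;  H₂ = 35%×£152.12 = £53.2420
EOQ₁ = √(2×10,000×65/53.9000) = 155.30  (< 760, feasible at tier 1)
EOQ₂ = √(2×10,000×65/53.2420) = 156.26  (< 760 → use Q = 760 at tier-2 price)
TC(tier 1 (EOQ₁), Q≈155.3) = £1,548,370.78
TC(tier 2, Q≈760.0) = £1,542,287.22
Minimum at tier 2: £1,542,287.22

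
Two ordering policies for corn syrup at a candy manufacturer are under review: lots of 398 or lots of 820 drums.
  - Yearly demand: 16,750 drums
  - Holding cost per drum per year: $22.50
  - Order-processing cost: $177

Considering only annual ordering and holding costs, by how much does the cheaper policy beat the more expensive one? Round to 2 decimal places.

TC(Q) = (D/Q)S + (Q/2)H
TC(398) = (16,750/398)×177 + (398/2)×22.5 = $11,926.62
TC(820) = (16,750/820)×177 + (820/2)×22.5 = $12,840.55
|ΔTC| = |$11,926.62 − $12,840.55| = $913.93

$913.93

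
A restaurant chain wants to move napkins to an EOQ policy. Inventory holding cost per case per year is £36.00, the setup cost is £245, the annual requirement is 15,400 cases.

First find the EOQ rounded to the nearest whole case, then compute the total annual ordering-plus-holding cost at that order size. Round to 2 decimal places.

£16,481.99

2DS/H = 2·15,400·245/36 = 209,611.11
EOQ = √209,611.11 ≈ 457.83 → Q = 458 cases
Annual ordering cost = (D/Q)·S = (15,400/458) × 245 = £8,237.99
Annual holding cost  = (Q/2)·H = (458/2) × 36 = £8,244.00
Total = £8,237.99 + £8,244.00 = £16,481.99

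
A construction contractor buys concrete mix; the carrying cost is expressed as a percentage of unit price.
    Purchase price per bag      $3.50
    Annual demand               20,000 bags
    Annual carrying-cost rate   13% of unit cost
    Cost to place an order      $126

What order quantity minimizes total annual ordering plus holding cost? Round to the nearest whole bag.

Carrying cost H = $3.5 × 13% = $0.4550/bag/yr
EOQ = √(2DS/H) = √(2 × 20,000 × 126 / 0.455)
    = √(11,076,923.08) ≈ 3,328.20

3,328 bags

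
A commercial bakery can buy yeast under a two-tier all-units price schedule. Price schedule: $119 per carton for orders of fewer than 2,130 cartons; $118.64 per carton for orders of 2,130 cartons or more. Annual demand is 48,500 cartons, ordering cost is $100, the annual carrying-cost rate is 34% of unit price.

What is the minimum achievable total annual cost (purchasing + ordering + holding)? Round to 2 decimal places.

$5,791,310.65

H₁ = 34%×$119 = $40.4600;  H₂ = 34%×$118.64 = $40.3376
EOQ₁ = √(2×48,500×100/40.4600) = 489.64  (< 2,130, feasible at tier 1)
EOQ₂ = √(2×48,500×100/40.3376) = 490.38  (< 2,130 → use Q = 2,130 at tier-2 price)
TC(tier 1 (EOQ₁), Q≈489.6) = $5,791,310.65
TC(tier 2, Q≈2,130.0) = $5,799,276.54
Minimum at tier 1 (EOQ₁): $5,791,310.65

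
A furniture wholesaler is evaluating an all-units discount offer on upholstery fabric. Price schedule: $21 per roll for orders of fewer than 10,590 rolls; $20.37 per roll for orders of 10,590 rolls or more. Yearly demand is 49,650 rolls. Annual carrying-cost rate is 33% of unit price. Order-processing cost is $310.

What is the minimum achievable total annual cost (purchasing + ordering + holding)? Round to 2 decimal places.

H₁ = 33%×$21 = $6.9300;  H₂ = 33%×$20.37 = $6.7221
EOQ₁ = √(2×49,650×310/6.9300) = 2,107.60  (< 10,590, feasible at tier 1)
EOQ₂ = √(2×49,650×310/6.7221) = 2,139.95  (< 10,590 → use Q = 10,590 at tier-2 price)
TC(tier 1 (EOQ₁), Q≈2,107.6) = $1,057,255.69
TC(tier 2, Q≈10,590.0) = $1,048,417.42
Minimum at tier 2: $1,048,417.42

$1,048,417.42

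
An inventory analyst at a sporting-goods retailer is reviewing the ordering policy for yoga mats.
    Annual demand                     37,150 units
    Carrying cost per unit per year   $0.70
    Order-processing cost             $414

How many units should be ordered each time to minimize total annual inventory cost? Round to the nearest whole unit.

6,629 units

2DS/H = 2·37,150·414/0.7 = 43,943,142.86
EOQ = √43,943,142.86 ≈ 6,628.96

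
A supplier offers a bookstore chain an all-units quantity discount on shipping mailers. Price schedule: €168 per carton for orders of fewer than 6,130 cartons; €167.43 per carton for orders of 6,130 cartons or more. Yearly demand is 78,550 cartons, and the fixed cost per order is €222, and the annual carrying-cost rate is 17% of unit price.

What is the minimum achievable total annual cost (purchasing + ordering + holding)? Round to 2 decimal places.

€13,227,960.49

H₁ = 17%×€168 = €28.5600;  H₂ = 17%×€167.43 = €28.4631
EOQ₁ = √(2×78,550×222/28.5600) = 1,105.06  (< 6,130, feasible at tier 1)
EOQ₂ = √(2×78,550×222/28.4631) = 1,106.94  (< 6,130 → use Q = 6,130 at tier-2 price)
TC(tier 1 (EOQ₁), Q≈1,105.1) = €13,227,960.49
TC(tier 2, Q≈6,130.0) = €13,241,710.62
Minimum at tier 1 (EOQ₁): €13,227,960.49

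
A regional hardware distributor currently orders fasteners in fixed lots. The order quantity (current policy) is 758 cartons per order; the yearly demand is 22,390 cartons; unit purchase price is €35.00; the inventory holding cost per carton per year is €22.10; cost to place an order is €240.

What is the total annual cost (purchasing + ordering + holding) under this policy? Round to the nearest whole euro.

€799,115

Ordering: D/Q × S = 22,390/758 × €240 = €7,089.18
Holding:  Q/2 × H = 758/2 × €22.1 = €8,375.90
Purchase cost = D·C = 22,390 × 35 = €783,650.00
Total = €7,089.18 + €8,375.90 + €783,650.00 = €799,115.08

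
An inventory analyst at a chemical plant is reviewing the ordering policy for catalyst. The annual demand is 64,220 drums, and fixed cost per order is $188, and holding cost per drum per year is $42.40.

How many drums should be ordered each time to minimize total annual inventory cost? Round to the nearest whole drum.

2DS/H = 2·64,220·188/42.4 = 569,498.11
EOQ = √569,498.11 ≈ 754.65

755 drums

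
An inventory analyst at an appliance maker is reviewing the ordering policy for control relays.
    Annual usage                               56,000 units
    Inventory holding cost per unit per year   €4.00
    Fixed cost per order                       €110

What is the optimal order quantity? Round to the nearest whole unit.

1,755 units

EOQ = √(2DS/H) = √(2 × 56,000 × 110 / 4)
    = √(3,080,000.00) ≈ 1,754.99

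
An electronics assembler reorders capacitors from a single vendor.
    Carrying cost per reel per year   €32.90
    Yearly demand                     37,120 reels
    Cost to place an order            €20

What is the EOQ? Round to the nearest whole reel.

212 reels

Q* = √(2·D·S / H) = √(2·37,120·20 / 32.9) = √45,130.7 ≈ 212.44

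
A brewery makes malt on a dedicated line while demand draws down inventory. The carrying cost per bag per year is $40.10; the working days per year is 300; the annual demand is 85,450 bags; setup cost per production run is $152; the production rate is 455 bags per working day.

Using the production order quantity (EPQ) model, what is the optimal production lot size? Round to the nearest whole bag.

d = 85,450/300 = 284.8333 bags/day;  effective holding cost H(1 − d/p) = 40.1·(1 − 284.8333/455) = 14.99711
Q* = √(2DS / H_eff) = √(2·85,450·152 / 14.99711) ≈ 1,316.10

1,316 bags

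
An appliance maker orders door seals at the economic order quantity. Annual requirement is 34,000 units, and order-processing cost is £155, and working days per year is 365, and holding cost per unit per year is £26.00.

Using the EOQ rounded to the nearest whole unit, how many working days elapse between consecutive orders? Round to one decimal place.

2DS/H = 2·34,000·155/26 = 405,384.62
EOQ = √405,384.62 ≈ 636.70 → Q = 637 units
Cycle time = (working days × Q)/D = (365 × 637) / 34,000 = 6.838 days

6.8 days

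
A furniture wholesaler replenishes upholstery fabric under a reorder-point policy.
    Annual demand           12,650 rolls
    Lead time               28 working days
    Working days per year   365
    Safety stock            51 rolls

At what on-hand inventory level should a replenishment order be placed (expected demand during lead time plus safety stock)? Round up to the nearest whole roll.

Daily demand d = 12,650 / 365 = 34.658 rolls/day
Demand during lead time = 34.658 × 28 = 970.41
Reorder point = 970.41 + 51 = 1,021.41 → round up

1,022 rolls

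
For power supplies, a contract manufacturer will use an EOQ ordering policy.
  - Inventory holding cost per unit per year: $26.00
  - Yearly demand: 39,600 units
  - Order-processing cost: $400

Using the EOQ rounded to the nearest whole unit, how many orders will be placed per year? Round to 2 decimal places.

EOQ = √(2DS/H) = √(2 × 39,600 × 400 / 26)
    = √(1,218,461.54) ≈ 1,103.84 → Q = 1,104
N = D/Q = 39,600/1,104 ≈ 35.870 orders/yr

35.87 orders per year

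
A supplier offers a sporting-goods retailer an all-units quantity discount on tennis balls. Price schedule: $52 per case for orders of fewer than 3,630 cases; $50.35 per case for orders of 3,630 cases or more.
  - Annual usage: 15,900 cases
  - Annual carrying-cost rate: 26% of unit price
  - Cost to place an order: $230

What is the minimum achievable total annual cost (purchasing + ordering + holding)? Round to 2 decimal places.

$825,332.60

H₁ = 26%×$52 = $13.5200;  H₂ = 26%×$50.35 = $13.0910
EOQ₁ = √(2×15,900×230/13.5200) = 735.51  (< 3,630, feasible at tier 1)
EOQ₂ = √(2×15,900×230/13.0910) = 747.47  (< 3,630 → use Q = 3,630 at tier-2 price)
TC(tier 1 (EOQ₁), Q≈735.5) = $836,744.11
TC(tier 2, Q≈3,630.0) = $825,332.60
Minimum at tier 2: $825,332.60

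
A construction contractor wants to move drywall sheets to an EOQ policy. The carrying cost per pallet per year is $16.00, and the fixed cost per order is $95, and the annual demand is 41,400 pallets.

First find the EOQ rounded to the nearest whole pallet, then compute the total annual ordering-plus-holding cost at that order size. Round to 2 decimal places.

$11,218.56

Optimal lot size Q* = (2 × 41,400 × $95 / $16)^½ ≈ 701.16 → Q = 701 pallets
Orders/yr = 41,400/701 = 59.058; ordering cost = 59.058 × $95 = $5,610.56
Average inventory = 701/2 = 350.5; holding cost = 350.5 × $16 = $5,608.00
Total = $5,610.56 + $5,608.00 = $11,218.56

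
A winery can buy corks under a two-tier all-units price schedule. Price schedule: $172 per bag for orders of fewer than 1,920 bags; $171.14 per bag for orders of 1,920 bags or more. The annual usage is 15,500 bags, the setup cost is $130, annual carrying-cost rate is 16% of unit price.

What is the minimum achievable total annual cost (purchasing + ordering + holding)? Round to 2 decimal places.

H₁ = 16%×$172 = $27.5200;  H₂ = 16%×$171.14 = $27.3824
EOQ₁ = √(2×15,500×130/27.5200) = 382.67  (< 1,920, feasible at tier 1)
EOQ₂ = √(2×15,500×130/27.3824) = 383.63  (< 1,920 → use Q = 1,920 at tier-2 price)
TC(tier 1 (EOQ₁), Q≈382.7) = $2,676,531.17
TC(tier 2, Q≈1,920.0) = $2,680,006.58
Minimum at tier 1 (EOQ₁): $2,676,531.17

$2,676,531.17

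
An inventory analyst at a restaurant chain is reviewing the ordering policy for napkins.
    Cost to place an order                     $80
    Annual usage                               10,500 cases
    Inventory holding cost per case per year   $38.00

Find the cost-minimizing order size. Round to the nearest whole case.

EOQ = √(2DS/H) = √(2 × 10,500 × 80 / 38)
    = √(44,210.53) ≈ 210.26

210 cases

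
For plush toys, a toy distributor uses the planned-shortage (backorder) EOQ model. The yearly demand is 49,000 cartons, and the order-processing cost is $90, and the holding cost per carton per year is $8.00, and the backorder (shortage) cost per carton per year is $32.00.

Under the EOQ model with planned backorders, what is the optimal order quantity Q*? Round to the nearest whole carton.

1,174 cartons

Q* = √(2DS/H) · √((H + b)/b)
   = √(2 × 49,000 × 90 / 8) · √((8 + 32) / 32)
   = 1,050.000 × 1.1180 ≈ 1,173.94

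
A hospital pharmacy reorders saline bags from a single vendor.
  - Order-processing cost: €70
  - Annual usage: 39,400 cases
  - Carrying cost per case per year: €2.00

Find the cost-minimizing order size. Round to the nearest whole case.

1,661 cases

Q* = √(2·D·S / H) = √(2·39,400·70 / 2) = √2,758,000.0 ≈ 1,660.72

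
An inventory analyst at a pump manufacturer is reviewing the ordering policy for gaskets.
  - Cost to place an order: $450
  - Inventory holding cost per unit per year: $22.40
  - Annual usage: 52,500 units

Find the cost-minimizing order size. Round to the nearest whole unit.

1,452 units

2DS/H = 2·52,500·450/22.4 = 2,109,375.00
EOQ = √2,109,375.00 ≈ 1,452.37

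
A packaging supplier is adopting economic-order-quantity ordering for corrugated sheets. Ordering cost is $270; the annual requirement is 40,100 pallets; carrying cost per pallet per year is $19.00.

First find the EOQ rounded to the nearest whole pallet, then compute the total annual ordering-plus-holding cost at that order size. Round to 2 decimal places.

$20,283.64

Optimal lot size Q* = (2 × 40,100 × $270 / $19)^½ ≈ 1,067.56 → Q = 1,068 pallets
Orders/yr = 40,100/1,068 = 37.547; ordering cost = 37.547 × $270 = $10,137.64
Average inventory = 1,068/2 = 534; holding cost = 534 × $19 = $10,146.00
Total = $10,137.64 + $10,146.00 = $20,283.64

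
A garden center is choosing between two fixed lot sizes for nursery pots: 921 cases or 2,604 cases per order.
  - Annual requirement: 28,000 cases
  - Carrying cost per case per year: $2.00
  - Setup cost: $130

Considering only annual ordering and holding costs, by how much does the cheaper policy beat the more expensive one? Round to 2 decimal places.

Annual cost at Q: ordering D·S/Q plus holding Q·H/2.
TC(921) = (28,000/921)×130 + (921/2)×2 = $4,873.23
TC(2,604) = (28,000/2,604)×130 + (2,604/2)×2 = $4,001.85
|ΔTC| = |$4,873.23 − $4,001.85| = $871.38

$871.38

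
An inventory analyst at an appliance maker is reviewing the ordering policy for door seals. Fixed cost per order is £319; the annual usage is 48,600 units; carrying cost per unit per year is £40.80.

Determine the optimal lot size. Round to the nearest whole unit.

872 units

2DS/H = 2·48,600·319/40.8 = 759,970.59
EOQ = √759,970.59 ≈ 871.76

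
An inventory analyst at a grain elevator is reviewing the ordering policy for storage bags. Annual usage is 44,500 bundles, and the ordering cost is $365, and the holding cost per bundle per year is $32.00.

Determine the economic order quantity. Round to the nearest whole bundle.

1,008 bundles

Optimal lot size Q* = (2 × 44,500 × $365 / $32)^½ ≈ 1,007.55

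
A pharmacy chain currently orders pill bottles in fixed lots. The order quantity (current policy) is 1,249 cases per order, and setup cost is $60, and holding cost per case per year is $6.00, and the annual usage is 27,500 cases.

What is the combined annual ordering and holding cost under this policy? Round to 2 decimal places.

$5,068.06

Annual ordering cost = (D/Q)·S = (27,500/1,249) × 60 = $1,321.06
Annual holding cost  = (Q/2)·H = (1,249/2) × 6 = $3,747.00
Total = $1,321.06 + $3,747.00 = $5,068.06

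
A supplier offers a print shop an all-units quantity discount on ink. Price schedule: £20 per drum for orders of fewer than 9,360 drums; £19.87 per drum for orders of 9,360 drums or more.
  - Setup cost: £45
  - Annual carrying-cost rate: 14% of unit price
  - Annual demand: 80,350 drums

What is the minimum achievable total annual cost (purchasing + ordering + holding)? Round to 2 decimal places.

£1,609,959.62

H₁ = 14%×£20 = £2.8000;  H₂ = 14%×£19.87 = £2.7818
EOQ₁ = √(2×80,350×45/2.8000) = 1,607.07  (< 9,360, feasible at tier 1)
EOQ₂ = √(2×80,350×45/2.7818) = 1,612.32  (< 9,360 → use Q = 9,360 at tier-2 price)
TC(tier 1 (EOQ₁), Q≈1,607.1) = £1,611,499.80
TC(tier 2, Q≈9,360.0) = £1,609,959.62
Minimum at tier 2: £1,609,959.62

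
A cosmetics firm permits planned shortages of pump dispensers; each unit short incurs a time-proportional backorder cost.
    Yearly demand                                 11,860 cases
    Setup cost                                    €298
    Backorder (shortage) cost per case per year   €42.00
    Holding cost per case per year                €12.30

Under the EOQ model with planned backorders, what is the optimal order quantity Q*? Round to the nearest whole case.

Basic EOQ = √(2·11,860·298/12.3) = 758.076
Backorder adjustment √((H+b)/b) = √((12.3+42)/42) = 1.1370
Q* = 758.076 × 1.1370 ≈ 861.96

862 cases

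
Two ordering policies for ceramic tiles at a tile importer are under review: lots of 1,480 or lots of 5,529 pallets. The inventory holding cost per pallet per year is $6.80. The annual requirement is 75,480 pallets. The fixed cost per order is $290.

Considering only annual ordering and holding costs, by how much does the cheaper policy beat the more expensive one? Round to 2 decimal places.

$2,935.58

For each Q, cost = (D/Q)·S + (Q/2)·H.
TC(1,480) = (75,480/1,480)×290 + (1,480/2)×6.8 = $19,822.00
TC(5,529) = (75,480/5,529)×290 + (5,529/2)×6.8 = $22,757.58
|ΔTC| = |$19,822.00 − $22,757.58| = $2,935.58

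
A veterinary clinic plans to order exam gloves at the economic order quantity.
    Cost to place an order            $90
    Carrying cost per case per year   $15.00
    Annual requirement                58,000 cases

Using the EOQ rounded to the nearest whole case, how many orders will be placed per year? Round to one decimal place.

69.5 orders per year

Optimal lot size Q* = (2 × 58,000 × $90 / $15)^½ ≈ 834.27 → Q = 834
N = D/Q = 58,000/834 ≈ 69.544 orders/yr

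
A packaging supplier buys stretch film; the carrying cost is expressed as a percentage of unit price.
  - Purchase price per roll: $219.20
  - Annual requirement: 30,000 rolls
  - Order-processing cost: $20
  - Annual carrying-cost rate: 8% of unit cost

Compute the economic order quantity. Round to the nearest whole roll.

262 rolls

Carrying cost H = $219.2 × 8% = $17.5360/roll/yr
Q* = √(2·D·S / H) = √(2·30,000·20 / 17.536) = √68,430.7 ≈ 261.59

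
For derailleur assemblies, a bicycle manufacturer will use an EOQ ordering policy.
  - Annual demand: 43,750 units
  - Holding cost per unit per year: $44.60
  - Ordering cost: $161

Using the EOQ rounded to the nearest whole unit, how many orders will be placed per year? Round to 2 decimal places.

77.85 orders per year

EOQ = √(2DS/H) = √(2 × 43,750 × 161 / 44.6)
    = √(315,863.23) ≈ 562.02 → Q = 562
N = D/Q = 43,750/562 ≈ 77.847 orders/yr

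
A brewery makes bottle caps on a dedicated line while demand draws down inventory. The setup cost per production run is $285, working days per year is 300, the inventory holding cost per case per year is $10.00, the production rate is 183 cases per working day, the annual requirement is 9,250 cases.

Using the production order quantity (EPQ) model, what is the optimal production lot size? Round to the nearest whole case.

d = 9,250/300 = 30.8333 cases/day;  effective holding cost H(1 − d/p) = 10·(1 − 30.8333/183) = 8.31512
Q* = √(2DS / H_eff) = √(2·9,250·285 / 8.31512) ≈ 796.30

796 cases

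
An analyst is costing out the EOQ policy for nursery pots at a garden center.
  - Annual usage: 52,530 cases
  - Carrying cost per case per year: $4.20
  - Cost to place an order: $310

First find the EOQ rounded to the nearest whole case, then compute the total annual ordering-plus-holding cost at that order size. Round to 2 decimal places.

$11,695.65

2DS/H = 2·52,530·310/4.2 = 7,754,428.57
EOQ = √7,754,428.57 ≈ 2,784.68 → Q = 2,785 cases
Annual ordering cost = (D/Q)·S = (52,530/2,785) × 310 = $5,847.15
Annual holding cost  = (Q/2)·H = (2,785/2) × 4.2 = $5,848.50
Total = $5,847.15 + $5,848.50 = $11,695.65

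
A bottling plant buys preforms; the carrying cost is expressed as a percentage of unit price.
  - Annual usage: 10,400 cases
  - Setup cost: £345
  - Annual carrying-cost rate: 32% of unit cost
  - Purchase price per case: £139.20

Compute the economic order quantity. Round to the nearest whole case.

Carrying cost H = £139.2 × 32% = £44.5440/case/yr
Optimal lot size Q* = (2 × 10,400 × £345 / £44.544)^½ ≈ 401.37

401 cases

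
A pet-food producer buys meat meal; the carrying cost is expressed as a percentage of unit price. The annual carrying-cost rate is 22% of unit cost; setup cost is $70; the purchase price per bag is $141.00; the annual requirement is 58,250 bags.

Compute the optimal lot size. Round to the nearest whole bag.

513 bags

Holding cost per bag per year: H = 22% × $141 = $31.0200
Q* = √(2·D·S / H) = √(2·58,250·70 / 31.02) = √262,894.9 ≈ 512.73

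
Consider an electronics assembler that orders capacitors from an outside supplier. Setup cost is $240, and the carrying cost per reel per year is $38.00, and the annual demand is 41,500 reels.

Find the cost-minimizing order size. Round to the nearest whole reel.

EOQ = √(2DS/H) = √(2 × 41,500 × 240 / 38)
    = √(524,210.53) ≈ 724.02

724 reels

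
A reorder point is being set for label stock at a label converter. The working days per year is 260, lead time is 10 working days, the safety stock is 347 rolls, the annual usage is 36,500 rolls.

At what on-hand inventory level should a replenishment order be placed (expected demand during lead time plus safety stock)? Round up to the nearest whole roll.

1,751 rolls

Daily demand d = 36,500 / 260 = 140.385 rolls/day
Demand during lead time = 140.385 × 10 = 1,403.85
Reorder point = 1,403.85 + 347 = 1,750.85 → round up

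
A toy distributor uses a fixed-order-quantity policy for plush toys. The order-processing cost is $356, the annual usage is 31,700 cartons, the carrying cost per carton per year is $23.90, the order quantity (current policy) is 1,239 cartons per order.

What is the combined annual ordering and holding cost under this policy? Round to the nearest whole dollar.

$23,914

Ordering: D/Q × S = 31,700/1,239 × $356 = $9,108.31
Holding:  Q/2 × H = 1,239/2 × $23.9 = $14,806.05
Total = $9,108.31 + $14,806.05 = $23,914.36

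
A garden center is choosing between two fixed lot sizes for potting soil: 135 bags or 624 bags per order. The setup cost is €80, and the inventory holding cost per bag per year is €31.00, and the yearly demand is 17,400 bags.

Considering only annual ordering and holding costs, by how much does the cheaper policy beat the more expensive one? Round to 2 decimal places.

TC(Q) = (D/Q)S + (Q/2)H
TC(135) = (17,400/135)×80 + (135/2)×31 = €12,403.61
TC(624) = (17,400/624)×80 + (624/2)×31 = €11,902.77
Lots of 624 are cheaper by €500.84.

€500.84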